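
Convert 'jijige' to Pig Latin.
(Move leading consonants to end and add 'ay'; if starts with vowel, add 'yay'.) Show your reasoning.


'jijige': move consonant cluster 'j' to end and add 'ay': 'ijigejay'.

ijigejay


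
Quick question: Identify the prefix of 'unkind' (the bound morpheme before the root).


The word 'unkind' = 'un' (prefix) + 'kind' (root). The prefix is 'un'.

un


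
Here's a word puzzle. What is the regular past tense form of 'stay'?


Apply rule: Add -ed. 'stay' becomes 'stayed'.

stayed


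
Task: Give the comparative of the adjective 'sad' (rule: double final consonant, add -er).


Apply comparative formation (double final consonant, add -er): 'sad' -> 'sadder'.

sadder


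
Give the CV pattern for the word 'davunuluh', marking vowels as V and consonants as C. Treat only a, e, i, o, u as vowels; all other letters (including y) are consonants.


Letter mapping: d = C, a = V, v = C, u = V, n = C, u = V, l = C, u = V, h = C.

CVCVCVCVC


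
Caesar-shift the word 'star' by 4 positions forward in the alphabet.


Shift each letter by 4: s -> w, t -> x, a -> e, r -> v. Result: 'wxev'.

wxev


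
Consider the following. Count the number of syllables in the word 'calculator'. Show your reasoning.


Break 'calculator' into syllables: cal-cu-la-tor -> cal | cu | la | tor = 4 syllables

4 syllables


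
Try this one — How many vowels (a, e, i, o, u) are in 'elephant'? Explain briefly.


Vowels in 'elephant': e, e, a = 3 vowels.

3


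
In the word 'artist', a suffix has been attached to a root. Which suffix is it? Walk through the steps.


The word 'artist' = 'art' (root) + '-ist' (suffix). The suffix is '-ist'.

ist


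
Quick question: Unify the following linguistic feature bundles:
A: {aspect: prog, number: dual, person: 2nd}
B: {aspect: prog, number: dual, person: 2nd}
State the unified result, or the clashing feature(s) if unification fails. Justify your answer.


Compare features:
aspect: A=prog vs B=prog -> unified: prog
number: A=dual vs B=dual -> unified: dual
person: A=2nd vs B=2nd -> unified: 2nd
No clashes found.

Unified: {aspect: prog, number: dual, person: 2nd}


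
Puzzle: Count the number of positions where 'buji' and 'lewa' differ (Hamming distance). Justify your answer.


Alignment:
Position 1: 'b' vs 'l' = DIFFER
Position 2: 'u' vs 'e' = DIFFER
Position 3: 'j' vs 'w' = DIFFER
Position 4: 'i' vs 'a' = DIFFER
Total differences: 4

4


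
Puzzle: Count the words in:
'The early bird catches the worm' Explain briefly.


Split into words: The | early | bird | catches | the | worm = 6 words.

6


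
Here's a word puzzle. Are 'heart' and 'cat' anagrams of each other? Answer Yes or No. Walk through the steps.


Sorted letters of 'heart': 'aehrt'
Sorted letters of 'cat': 'act'
They do not match.

No


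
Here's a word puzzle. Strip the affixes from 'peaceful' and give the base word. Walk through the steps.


Remove suffix '-ful' from 'peaceful' to get root 'peace'.

peace


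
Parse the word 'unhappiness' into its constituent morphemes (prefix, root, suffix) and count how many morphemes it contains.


Step 1: Identify prefix: 'un' (meaning: not/reverse)
Step 2: Identify root: 'happy'
Step 3: Identify suffix(es): 'ness'
Decomposition: un- (prefix: not/reverse) + happy (root) + -ness (suffix: state of)
Total morphemes: 3

3 morphemes (un- (prefix: not/reverse) + happy (root) + -ness (suffix: state of))


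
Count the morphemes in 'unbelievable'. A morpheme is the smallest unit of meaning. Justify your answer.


Decomposition: un- (prefix) + believe (root) + -able (suffix) = 3 morpheme(s)

3 morphemes


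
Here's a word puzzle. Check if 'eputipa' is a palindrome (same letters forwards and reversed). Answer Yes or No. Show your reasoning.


Forward: 'eputipa'
Reversed: 'apitupe'
They differ.

No


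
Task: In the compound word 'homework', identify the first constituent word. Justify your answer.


Split 'homework' into 'home' + 'work'. The first part is 'home'.

home


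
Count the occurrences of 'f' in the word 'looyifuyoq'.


Letter 'f' in 'looyifuyoq': found at position(s) 6 = 1 occurrence(s).

1


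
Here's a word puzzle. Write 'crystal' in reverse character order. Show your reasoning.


Reverse 'crystal' character by character: 'latsyrc'.

latsyrc


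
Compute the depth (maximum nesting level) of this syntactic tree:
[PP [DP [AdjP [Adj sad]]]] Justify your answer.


Count bracket nesting levels:
'[' at pos 0: depth = 1
'[' at pos 4: depth = 2
'[' at pos 8: depth = 3
'[' at pos 14: depth = 4
Maximum depth reached: 4

4


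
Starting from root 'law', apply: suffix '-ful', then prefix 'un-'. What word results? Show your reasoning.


Step 1: Add suffix '-ful' to 'law' = 'lawful'
Step 2: Add prefix 'un-' to 'lawful' = 'unlawful'

unlawful


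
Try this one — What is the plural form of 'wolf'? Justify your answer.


Apply rule: Change -f to -ves. 'wolf' becomes 'wolves'.

wolves


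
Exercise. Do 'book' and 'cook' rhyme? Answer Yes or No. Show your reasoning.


Rime (stressed vowel + following sounds) of 'book': -ook = /ʊk/
Rime of 'cook': -ook = /ʊk/
/ʊk/ and /ʊk/ are the same ending sound, so the words rhyme.

Yes


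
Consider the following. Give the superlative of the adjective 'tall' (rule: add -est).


Apply superlative formation (add -est): 'tall' -> 'tallest'.

tallest


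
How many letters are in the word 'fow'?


Spell out 'fow' and number each letter: f(1), o(2), w(3). Total: 3 letters.

3


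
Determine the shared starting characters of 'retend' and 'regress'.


Compare from the start: 2 characters match: 're'. Mismatch at position 3: 't' vs 'g'.

re


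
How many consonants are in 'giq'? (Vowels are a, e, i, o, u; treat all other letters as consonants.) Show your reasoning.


Consonants in 'giq': g, q = 2 consonants.

2


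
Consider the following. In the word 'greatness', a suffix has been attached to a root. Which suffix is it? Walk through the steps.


The word 'greatness' = 'great' (root) + '-ness' (suffix). The suffix is '-ness'.

ness


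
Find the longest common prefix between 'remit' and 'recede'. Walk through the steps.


Compare from the start: 2 characters match: 're'. Mismatch at position 3: 'm' vs 'c'.

re


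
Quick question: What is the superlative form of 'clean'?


Apply superlative formation (add -est): 'clean' -> 'cleanest'.

cleanest


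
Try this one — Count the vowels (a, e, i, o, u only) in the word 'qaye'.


Vowels in 'qaye': a, e = 2 vowels.

2


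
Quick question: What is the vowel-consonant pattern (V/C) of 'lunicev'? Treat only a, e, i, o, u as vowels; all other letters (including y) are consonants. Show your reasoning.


Letter mapping: l = C, u = V, n = C, i = V, c = C, e = V, v = C.

CVCVCVC


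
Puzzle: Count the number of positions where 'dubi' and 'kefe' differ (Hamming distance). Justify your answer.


Alignment:
Position 1: 'd' vs 'k' = DIFFER
Position 2: 'u' vs 'e' = DIFFER
Position 3: 'b' vs 'f' = DIFFER
Position 4: 'i' vs 'e' = DIFFER
Total differences: 4

4


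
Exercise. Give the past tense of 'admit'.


Apply rule: Double final consonant and add -ed. 'admit' becomes 'admitted'.

admitted


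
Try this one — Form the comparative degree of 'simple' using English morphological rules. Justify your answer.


Apply comparative formation (ends in e: add -r): 'simple' -> 'simpler'.

simpler


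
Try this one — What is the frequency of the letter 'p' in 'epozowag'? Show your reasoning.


Letter 'p' in 'epozowag': found at position(s) 2 = 1 occurrence(s).

1


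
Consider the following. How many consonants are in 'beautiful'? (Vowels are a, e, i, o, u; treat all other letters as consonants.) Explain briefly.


Consonants in 'beautiful': b, t, f, l = 4 consonants.

4


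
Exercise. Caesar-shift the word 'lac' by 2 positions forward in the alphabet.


Shift each letter by 2: l -> n, a -> c, c -> e. Result: 'nce'.

nce


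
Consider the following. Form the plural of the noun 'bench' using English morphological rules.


Apply rule: Add -es (sibilant/fricative ending). 'bench' becomes 'benches'.

benches


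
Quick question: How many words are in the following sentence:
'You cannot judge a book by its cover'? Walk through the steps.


Split into words: You | cannot | judge | a | book | by | its | cover = 8 words.

8


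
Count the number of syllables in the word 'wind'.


Break 'wind' into syllables: wind -> wind = 1 syllable

1 syllable


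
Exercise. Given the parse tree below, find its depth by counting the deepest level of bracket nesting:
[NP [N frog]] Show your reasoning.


Count bracket nesting levels:
'[' at pos 0: depth = 1
'[' at pos 4: depth = 2
Maximum depth reached: 2

2


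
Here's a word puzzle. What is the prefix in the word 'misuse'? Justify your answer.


The word 'misuse' = 'mis' (prefix) + 'use' (root). The prefix is 'mis'.

mis


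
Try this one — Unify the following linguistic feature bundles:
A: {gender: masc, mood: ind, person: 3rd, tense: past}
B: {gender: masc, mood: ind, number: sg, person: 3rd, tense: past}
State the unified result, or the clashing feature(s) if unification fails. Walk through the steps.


Compare features:
gender: A=masc vs B=masc -> unified: masc
mood: A=ind vs B=ind -> unified: ind
number: A=_ vs B=sg -> unified: sg
person: A=3rd vs B=3rd -> unified: 3rd
tense: A=past vs B=past -> unified: past
No clashes found.

Unified: {gender: masc, mood: ind, number: sg, person: 3rd, tense: past}


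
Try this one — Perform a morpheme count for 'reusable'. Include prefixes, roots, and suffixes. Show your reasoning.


Decomposition: re- (prefix) + use (root) + -able (suffix) = 3 morpheme(s)

3 morphemes


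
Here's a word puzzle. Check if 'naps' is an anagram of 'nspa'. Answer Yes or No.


Sorted letters of 'naps': 'anps'
Sorted letters of 'nspa': 'anps'
They match.

Yes


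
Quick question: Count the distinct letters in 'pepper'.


Unique letters in 'pepper': {e, p, r} = 3 distinct letters.

3


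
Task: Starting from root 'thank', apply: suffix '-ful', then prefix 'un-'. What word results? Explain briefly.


Step 1: Add suffix '-ful' to 'thank' = 'thankful'
Step 2: Add prefix 'un-' to 'thankful' = 'unthankful'

unthankful


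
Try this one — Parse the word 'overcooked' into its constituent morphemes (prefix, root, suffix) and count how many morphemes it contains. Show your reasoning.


Step 1: Identify prefix: 'over' (meaning: excessively)
Step 2: Identify root: 'cook'
Step 3: Identify suffix(es): 'ed'
Decomposition: over- (prefix: excessively) + cook (root) + -ed (suffix: past)
Total morphemes: 3

3 morphemes (over- (prefix: excessively) + cook (root) + -ed (suffix: past))


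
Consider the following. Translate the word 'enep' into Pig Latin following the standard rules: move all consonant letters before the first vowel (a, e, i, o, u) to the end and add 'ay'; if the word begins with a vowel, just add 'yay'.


'enep' starts with a vowel, so add 'yay': 'enepyay'.

enepyay


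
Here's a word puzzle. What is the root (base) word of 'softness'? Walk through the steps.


Remove suffix '-ness' from 'softness' to get root 'soft'.

soft


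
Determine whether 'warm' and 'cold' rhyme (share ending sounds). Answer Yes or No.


Rime (stressed vowel + following sounds) of 'warm': -arm = /ɔːrm/
Rime of 'cold': -old = /oʊld/
/ɔːrm/ and /oʊld/ are different ending sounds, so the words do not rhyme.

No


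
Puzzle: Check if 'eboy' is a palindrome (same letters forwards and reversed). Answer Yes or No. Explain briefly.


Forward: 'eboy'
Reversed: 'yobe'
They differ.

No


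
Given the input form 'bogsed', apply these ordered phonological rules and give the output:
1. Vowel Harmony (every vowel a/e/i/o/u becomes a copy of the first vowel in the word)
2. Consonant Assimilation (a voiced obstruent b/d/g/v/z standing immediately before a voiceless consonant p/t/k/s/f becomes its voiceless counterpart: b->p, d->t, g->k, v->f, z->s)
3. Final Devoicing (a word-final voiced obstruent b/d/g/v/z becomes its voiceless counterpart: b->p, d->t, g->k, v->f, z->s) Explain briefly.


Starting form: 'bogsed'
Rule 1: Vowel Harmony: all vowels become 'o' (matching first vowel). 'bogsed' -> 'bogsod'
Rule 2: Consonant Assimilation: voiced obstruent before voiceless consonant becomes voiceless ('gs' -> 'ks'). 'bogsod' -> 'boksod'
Rule 3: Final Devoicing: word-final voiced obstruent 'd' becomes voiceless 't'. 'boksod' -> 'boksot'
Final form: 'boksot'

boksot


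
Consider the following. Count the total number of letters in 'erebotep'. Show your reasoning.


Spell out 'erebotep' and number each letter: e(1), r(2), e(3), b(4), o(5), t(6), e(7), p(8). Total: 8 letters.

8


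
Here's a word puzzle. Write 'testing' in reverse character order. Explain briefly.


Reverse 'testing' character by character: 'gnitset'.

gnitset


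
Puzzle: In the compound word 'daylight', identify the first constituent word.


Split 'daylight' into 'day' + 'light'. The first part is 'day'.

day


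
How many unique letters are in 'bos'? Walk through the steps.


Unique letters in 'bos': {b, o, s} = 3 distinct letters.

3


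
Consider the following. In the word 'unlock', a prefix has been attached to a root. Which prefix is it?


The word 'unlock' = 'un' (prefix) + 'lock' (root). The prefix is 'un'.

un


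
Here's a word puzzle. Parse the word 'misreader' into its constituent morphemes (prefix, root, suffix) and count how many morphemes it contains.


Step 1: Identify prefix: 'mis' (meaning: wrongly)
Step 2: Identify root: 'read'
Step 3: Identify suffix(es): 'er'
Decomposition: mis- (prefix: wrongly) + read (root) + -er (suffix: one who)
Total morphemes: 3

3 morphemes (mis- (prefix: wrongly) + read (root) + -er (suffix: one who))


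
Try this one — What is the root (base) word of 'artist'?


Remove suffix '-ist' from 'artist' to get root 'art'.

art


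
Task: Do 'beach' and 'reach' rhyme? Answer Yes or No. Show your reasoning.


Rime (stressed vowel + following sounds) of 'beach': -each = /iːtʃ/
Rime of 'reach': -each = /iːtʃ/
/iːtʃ/ and /iːtʃ/ are the same ending sound, so the words rhyme.

Yes


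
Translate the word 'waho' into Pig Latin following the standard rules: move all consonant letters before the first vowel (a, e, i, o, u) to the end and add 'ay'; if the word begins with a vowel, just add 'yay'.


'waho': move consonant cluster 'w' to end and add 'ay': 'ahoway'.

ahoway


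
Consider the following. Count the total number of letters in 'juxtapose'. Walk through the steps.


Spell out 'juxtapose' and number each letter: j(1), u(2), x(3), t(4), a(5), p(6), o(7), s(8), e(9). Total: 9 letters.

9


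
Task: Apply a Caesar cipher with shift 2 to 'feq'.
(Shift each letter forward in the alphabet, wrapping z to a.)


Shift each letter by 2: f -> h, e -> g, q -> s. Result: 'hgs'.

hgs


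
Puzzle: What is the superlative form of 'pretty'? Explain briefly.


Apply superlative formation (consonant + y: change y to i, add -est): 'pretty' -> 'prettiest'.

prettiest


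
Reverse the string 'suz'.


Reverse 'suz' character by character: 'zus'.

zus


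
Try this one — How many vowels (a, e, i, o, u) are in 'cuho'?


Vowels in 'cuho': u, o = 2 vowels.

2


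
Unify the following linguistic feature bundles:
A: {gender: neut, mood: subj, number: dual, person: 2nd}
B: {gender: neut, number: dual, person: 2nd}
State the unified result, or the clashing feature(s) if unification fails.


Compare features:
gender: A=neut vs B=neut -> unified: neut
mood: A=subj vs B=_ -> unified: subj
number: A=dual vs B=dual -> unified: dual
person: A=2nd vs B=2nd -> unified: 2nd
No clashes found.

Unified: {gender: neut, mood: subj, number: dual, person: 2nd}


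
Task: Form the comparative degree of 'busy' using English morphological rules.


Apply comparative formation (consonant + y: change y to i, add -er): 'busy' -> 'busier'.

busier


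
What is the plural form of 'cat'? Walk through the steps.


Apply rule: Add -s. 'cat' becomes 'cats'.

cats


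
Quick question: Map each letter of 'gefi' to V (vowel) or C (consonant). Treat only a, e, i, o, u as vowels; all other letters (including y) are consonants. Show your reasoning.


Letter mapping: g = C, e = V, f = C, i = V.

CVCV


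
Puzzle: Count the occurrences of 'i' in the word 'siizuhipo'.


Letter 'i' in 'siizuhipo': found at position(s) 2, 3, 7 = 3 occurrence(s).

3


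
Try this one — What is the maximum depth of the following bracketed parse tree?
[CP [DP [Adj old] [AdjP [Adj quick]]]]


Count bracket nesting levels:
'[' at pos 0: depth = 1
'[' at pos 4: depth = 2
'[' at pos 8: depth = 3
'[' at pos 18: depth = 3
'[' at pos 24: depth = 4
Maximum depth reached: 4

4


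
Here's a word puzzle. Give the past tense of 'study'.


Apply rule: Change -y to -ied. 'study' becomes 'studied'.

studied


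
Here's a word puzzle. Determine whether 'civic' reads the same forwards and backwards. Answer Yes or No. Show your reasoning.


Forward: 'civic'
Reversed: 'civic'
They are identical.

Yes


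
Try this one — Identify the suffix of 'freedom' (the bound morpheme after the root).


The word 'freedom' = 'free' (root) + '-dom' (suffix). The suffix is '-dom'.

dom


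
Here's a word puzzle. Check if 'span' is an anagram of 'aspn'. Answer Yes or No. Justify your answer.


Sorted letters of 'span': 'anps'
Sorted letters of 'aspn': 'anps'
They match.

Yes


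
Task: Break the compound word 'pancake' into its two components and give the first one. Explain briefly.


Split 'pancake' into 'pan' + 'cake'. The first part is 'pan'.

pan


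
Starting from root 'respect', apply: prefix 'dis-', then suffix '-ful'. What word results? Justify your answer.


Step 1: Add prefix 'dis-' to 'respect' = 'disrespect'
Step 2: Add suffix '-ful' to 'disrespect' = 'disrespectful'

disrespectful


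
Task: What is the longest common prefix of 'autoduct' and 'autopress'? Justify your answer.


Compare from the start: 4 characters match: 'auto'. Mismatch at position 5: 'd' vs 'p'.

auto


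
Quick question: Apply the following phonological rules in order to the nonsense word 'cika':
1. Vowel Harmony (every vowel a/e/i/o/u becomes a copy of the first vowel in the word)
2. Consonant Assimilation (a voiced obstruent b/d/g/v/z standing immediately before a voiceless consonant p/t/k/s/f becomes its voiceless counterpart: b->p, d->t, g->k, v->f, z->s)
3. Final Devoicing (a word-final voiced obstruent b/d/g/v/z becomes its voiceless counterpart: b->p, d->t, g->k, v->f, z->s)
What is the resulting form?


Starting form: 'cika'
Rule 1: Vowel Harmony: all vowels become 'i' (matching first vowel). 'cika' -> 'ciki'
Rule 2: Consonant Assimilation: no voiced obstruent (b/d/g/v/z) stands immediately before a voiceless consonant (p/t/k/s/f). No change.
Rule 3: Final Devoicing: the word ends in the vowel 'i', not a consonant. No change.
Final form: 'ciki'

ciki


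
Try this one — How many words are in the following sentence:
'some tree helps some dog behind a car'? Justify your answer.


Split into words: some | tree | helps | some | dog | behind | a | car = 8 words.

8


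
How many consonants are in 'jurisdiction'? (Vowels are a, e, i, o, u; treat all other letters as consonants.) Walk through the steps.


Consonants in 'jurisdiction': j, r, s, d, c, t, n = 7 consonants.

7


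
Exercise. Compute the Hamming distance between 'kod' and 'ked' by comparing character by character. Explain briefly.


Alignment:
Position 1: 'k' vs 'k' = match
Position 2: 'o' vs 'e' = DIFFER
Position 3: 'd' vs 'd' = match
Total differences: 1

1


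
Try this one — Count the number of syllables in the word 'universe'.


Break 'universe' into syllables: u-ni-verse -> u | ni | verse = 3 syllables

3 syllables


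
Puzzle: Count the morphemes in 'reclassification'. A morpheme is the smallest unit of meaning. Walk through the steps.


Decomposition: re- (prefix) + class (root) + -ify (suffix) + -ation (suffix) = 4 morpheme(s)

4 morphemes


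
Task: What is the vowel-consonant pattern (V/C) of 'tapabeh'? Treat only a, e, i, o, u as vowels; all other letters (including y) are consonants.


Letter mapping: t = C, a = V, p = C, a = V, b = C, e = V, h = C.

CVCVCVC


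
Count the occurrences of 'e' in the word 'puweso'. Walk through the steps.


Letter 'e' in 'puweso': found at position(s) 4 = 1 occurrence(s).

1


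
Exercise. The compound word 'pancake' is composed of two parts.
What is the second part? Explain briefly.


Split 'pancake' into 'pan' + 'cake'. The second part is 'cake'.

cake


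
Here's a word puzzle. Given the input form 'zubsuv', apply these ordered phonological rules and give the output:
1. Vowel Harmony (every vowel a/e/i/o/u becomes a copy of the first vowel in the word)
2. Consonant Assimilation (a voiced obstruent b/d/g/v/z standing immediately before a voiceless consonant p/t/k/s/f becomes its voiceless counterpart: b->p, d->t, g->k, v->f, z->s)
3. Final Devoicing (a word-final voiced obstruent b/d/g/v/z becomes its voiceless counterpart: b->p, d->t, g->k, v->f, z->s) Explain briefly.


Starting form: 'zubsuv'
Rule 1: Vowel Harmony: all vowels already match. No change.
Rule 2: Consonant Assimilation: voiced obstruent before voiceless consonant becomes voiceless ('bs' -> 'ps'). 'zubsuv' -> 'zupsuv'
Rule 3: Final Devoicing: word-final voiced obstruent 'v' becomes voiceless 'f'. 'zupsuv' -> 'zupsuf'
Final form: 'zupsuf'

zupsuf


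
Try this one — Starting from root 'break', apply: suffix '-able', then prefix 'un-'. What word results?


Step 1: Add suffix '-able' to 'break' = 'breakable'
Step 2: Add prefix 'un-' to 'breakable' = 'unbreakable'

unbreakable


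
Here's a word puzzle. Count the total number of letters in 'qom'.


Spell out 'qom' and number each letter: q(1), o(2), m(3). Total: 3 letters.

3


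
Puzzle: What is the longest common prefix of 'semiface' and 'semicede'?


Compare from the start: 4 characters match: 'semi'. Mismatch at position 5: 'f' vs 'c'.

semi


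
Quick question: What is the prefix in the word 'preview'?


The word 'preview' = 'pre' (prefix) + 'view' (root). The prefix is 'pre'.

pre


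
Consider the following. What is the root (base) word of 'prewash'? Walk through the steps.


Remove prefix 'pre' from 'prewash' to get root 'wash'.

wash


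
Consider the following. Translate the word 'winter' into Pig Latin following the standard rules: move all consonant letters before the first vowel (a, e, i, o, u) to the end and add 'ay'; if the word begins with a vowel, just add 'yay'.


'winter': move consonant cluster 'w' to end and add 'ay': 'interway'.

interway


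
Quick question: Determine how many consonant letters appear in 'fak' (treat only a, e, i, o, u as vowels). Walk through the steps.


Consonants in 'fak': f, k = 2 consonants.

2


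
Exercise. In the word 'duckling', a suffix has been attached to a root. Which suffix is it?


The word 'duckling' = 'duck' (root) + '-ling' (suffix). The suffix is '-ling'.

ling


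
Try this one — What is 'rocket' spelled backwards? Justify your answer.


Reverse 'rocket' character by character: 'tekcor'.

tekcor


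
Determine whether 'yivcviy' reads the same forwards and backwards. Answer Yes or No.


Forward: 'yivcviy'
Reversed: 'yivcviy'
They are identical.

Yes


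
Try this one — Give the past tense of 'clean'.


Apply rule: Add -ed. 'clean' becomes 'cleaned'.

cleaned


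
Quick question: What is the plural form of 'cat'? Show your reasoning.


Apply rule: Add -s. 'cat' becomes 'cats'.

cats


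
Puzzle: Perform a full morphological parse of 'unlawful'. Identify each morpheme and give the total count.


Step 1: Identify prefix: 'un' (meaning: not/reverse)
Step 2: Identify root: 'law'
Step 3: Identify suffix(es): 'ful'
Decomposition: un- (prefix: not/reverse) + law (root) + -ful (suffix: full of)
Total morphemes: 3

3 morphemes (un- (prefix: not/reverse) + law (root) + -ful (suffix: full of))


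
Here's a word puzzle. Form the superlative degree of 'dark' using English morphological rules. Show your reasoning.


Apply superlative formation (add -est): 'dark' -> 'darkest'.

darkest


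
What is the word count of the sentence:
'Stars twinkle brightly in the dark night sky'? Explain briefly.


Split into words: Stars | twinkle | brightly | in | the | dark | night | sky = 8 words.

8


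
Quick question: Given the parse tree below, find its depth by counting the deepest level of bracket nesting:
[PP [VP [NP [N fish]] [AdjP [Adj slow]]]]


Count bracket nesting levels:
'[' at pos 0: depth = 1
'[' at pos 4: depth = 2
'[' at pos 8: depth = 3
'[' at pos 12: depth = 4
'[' at pos 22: depth = 3
'[' at pos 28: depth = 4
Maximum depth reached: 4

4


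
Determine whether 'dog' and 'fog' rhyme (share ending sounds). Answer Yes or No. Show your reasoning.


Rime (stressed vowel + following sounds) of 'dog': -og = /ɒg/
Rime of 'fog': -og = /ɒg/
/ɒg/ and /ɒg/ are the same ending sound, so the words rhyme.

Yes


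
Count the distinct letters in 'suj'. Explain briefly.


Unique letters in 'suj': {j, s, u} = 3 distinct letters.

3


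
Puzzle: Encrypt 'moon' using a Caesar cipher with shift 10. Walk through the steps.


Shift each letter by 10: m -> w, o -> y, o -> y, n -> x. Result: 'wyyx'.

wyyx


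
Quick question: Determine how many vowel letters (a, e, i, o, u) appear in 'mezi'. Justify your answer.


Vowels in 'mezi': e, i = 2 vowels.

2


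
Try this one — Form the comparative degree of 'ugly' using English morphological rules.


Apply comparative formation (consonant + y: change y to i, add -er): 'ugly' -> 'uglier'.

uglier


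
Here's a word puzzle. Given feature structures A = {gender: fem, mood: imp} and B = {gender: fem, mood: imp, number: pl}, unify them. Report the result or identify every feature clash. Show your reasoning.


Compare features:
gender: A=fem vs B=fem -> unified: fem
mood: A=imp vs B=imp -> unified: imp
number: A=_ vs B=pl -> unified: pl
No clashes found.

Unified: {gender: fem, mood: imp, number: pl}


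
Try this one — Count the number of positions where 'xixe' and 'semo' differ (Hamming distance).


Alignment:
Position 1: 'x' vs 's' = DIFFER
Position 2: 'i' vs 'e' = DIFFER
Position 3: 'x' vs 'm' = DIFFER
Position 4: 'e' vs 'o' = DIFFER
Total differences: 4

4


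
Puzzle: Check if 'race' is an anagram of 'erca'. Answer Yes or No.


Sorted letters of 'race': 'acer'
Sorted letters of 'erca': 'acer'
They match.

Yes


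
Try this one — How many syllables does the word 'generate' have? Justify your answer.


Break 'generate' into syllables: gen-er-ate -> gen | er | ate = 3 syllables

3 syllables


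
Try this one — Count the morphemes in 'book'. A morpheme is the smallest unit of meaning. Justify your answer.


Decomposition: book (free morpheme) = 1 morpheme(s)

1 morphemes


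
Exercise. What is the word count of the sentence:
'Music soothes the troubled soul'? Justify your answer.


Split into words: Music | soothes | the | troubled | soul = 5 words.

5


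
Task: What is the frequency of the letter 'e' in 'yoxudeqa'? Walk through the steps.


Letter 'e' in 'yoxudeqa': found at position(s) 6 = 1 occurrence(s).

1


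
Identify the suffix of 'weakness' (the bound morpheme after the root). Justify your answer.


The word 'weakness' = 'weak' (root) + '-ness' (suffix). The suffix is '-ness'.

ness


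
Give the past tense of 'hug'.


Apply rule: Double final consonant and add -ed. 'hug' becomes 'hugged'.

hugged


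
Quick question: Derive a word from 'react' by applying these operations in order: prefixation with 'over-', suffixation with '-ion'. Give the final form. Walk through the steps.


Step 1: Add prefix 'over-' to 'react' = 'overreact'
Step 2: Add suffix '-ion' to 'overreact' = 'overreaction'

overreaction


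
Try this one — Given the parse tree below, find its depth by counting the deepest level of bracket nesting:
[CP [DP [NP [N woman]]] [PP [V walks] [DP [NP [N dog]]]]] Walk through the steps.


Count bracket nesting levels:
'[' at pos 0: depth = 1
'[' at pos 4: depth = 2
'[' at pos 8: depth = 3
'[' at pos 12: depth = 4
'[' at pos 24: depth = 2
'[' at pos 28: depth = 3
'[' at pos 38: depth = 3
'[' at pos 42: depth = 4
'[' at pos 46: depth = 5
Maximum depth reached: 5

5


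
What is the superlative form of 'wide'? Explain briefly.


Apply superlative formation (ends in e: add -st): 'wide' -> 'widest'.

widest


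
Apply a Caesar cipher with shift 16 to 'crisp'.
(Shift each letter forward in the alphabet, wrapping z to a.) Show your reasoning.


Shift each letter by 16: c -> s, r -> h, i -> y, s -> i, p -> f. Result: 'shyif'.

shyif


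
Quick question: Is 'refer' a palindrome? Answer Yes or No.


Forward: 'refer'
Reversed: 'refer'
They are identical.

Yes


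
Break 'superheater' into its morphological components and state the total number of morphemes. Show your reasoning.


Step 1: Identify prefix: 'super' (meaning: above)
Step 2: Identify root: 'heat'
Step 3: Identify suffix(es): 'er'
Decomposition: super- (prefix: above) + heat (root) + -er (suffix: one who)
Total morphemes: 3

3 morphemes (super- (prefix: above) + heat (root) + -er (suffix: one who))


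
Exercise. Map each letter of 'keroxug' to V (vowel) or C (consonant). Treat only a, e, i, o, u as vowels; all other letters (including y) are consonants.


Letter mapping: k = C, e = V, r = C, o = V, x = C, u = V, g = C.

CVCVCVC


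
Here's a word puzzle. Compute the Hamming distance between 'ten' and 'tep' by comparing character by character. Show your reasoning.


Alignment:
Position 1: 't' vs 't' = match
Position 2: 'e' vs 'e' = match
Position 3: 'n' vs 'p' = DIFFER
Total differences: 1

1


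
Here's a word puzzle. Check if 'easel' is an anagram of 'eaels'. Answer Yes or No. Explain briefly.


Sorted letters of 'easel': 'aeels'
Sorted letters of 'eaels': 'aeels'
They match.

Yes


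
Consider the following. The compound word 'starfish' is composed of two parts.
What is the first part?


Split 'starfish' into 'star' + 'fish'. The first part is 'star'.

star


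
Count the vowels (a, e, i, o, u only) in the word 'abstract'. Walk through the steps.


Vowels in 'abstract': a, a = 2 vowels.

2


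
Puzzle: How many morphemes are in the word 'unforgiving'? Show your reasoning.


Decomposition: un- (prefix) + forgive (root) + -ing (suffix) = 3 morpheme(s)

3 morphemes


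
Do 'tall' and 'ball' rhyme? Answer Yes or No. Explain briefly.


Rime (stressed vowel + following sounds) of 'tall': -all = /ɔːl/
Rime of 'ball': -all = /ɔːl/
/ɔːl/ and /ɔːl/ are the same ending sound, so the words rhyme.

Yes


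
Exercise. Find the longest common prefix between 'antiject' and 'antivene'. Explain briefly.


Compare from the start: 4 characters match: 'anti'. Mismatch at position 5: 'j' vs 'v'.

anti


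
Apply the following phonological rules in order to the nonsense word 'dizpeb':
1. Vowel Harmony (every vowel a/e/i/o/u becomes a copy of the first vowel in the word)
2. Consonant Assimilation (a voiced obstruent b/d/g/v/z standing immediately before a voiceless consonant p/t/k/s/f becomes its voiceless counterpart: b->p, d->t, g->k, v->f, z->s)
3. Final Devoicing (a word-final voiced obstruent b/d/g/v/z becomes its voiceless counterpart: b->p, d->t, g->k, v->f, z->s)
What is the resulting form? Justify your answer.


Starting form: 'dizpeb'
Rule 1: Vowel Harmony: all vowels become 'i' (matching first vowel). 'dizpeb' -> 'dizpib'
Rule 2: Consonant Assimilation: voiced obstruent before voiceless consonant becomes voiceless ('zp' -> 'sp'). 'dizpib' -> 'dispib'
Rule 3: Final Devoicing: word-final voiced obstruent 'b' becomes voiceless 'p'. 'dispib' -> 'dispip'
Final form: 'dispip'

dispip


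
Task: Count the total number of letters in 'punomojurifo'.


Spell out 'punomojurifo' and number each letter: p(1), u(2), n(3), o(4), m(5), o(6), j(7), u(8), r(9), i(10), f(11), o(12). Total: 12 letters.

12


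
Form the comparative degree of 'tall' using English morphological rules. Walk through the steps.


Apply comparative formation (add -er): 'tall' -> 'taller'.

taller


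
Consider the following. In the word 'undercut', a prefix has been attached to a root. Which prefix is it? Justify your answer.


The word 'undercut' = 'under' (prefix) + 'cut' (root). The prefix is 'under'.

under


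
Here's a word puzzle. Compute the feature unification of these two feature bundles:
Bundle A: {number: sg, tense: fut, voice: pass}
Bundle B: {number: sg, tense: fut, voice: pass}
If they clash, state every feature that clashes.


Compare features:
number: A=sg vs B=sg -> unified: sg
tense: A=fut vs B=fut -> unified: fut
voice: A=pass vs B=pass -> unified: pass
No clashes found.

Unified: {number: sg, tense: fut, voice: pass}


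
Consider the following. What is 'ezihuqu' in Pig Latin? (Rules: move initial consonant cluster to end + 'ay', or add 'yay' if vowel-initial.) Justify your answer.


'ezihuqu' starts with a vowel, so add 'yay': 'ezihuquyay'.

ezihuquyay


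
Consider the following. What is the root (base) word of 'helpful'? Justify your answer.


Remove suffix '-ful' from 'helpful' to get root 'help'.

help


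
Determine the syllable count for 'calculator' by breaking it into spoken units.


Break 'calculator' into syllables: cal-cu-la-tor -> cal | cu | la | tor = 4 syllables

4 syllables


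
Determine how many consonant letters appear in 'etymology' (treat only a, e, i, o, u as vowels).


Consonants in 'etymology': t, y, m, l, g, y = 6 consonants.

6


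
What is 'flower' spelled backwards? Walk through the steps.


Reverse 'flower' character by character: 'rewolf'.

rewolf


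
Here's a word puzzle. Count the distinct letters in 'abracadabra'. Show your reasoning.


Unique letters in 'abracadabra': {a, b, c, d, r} = 5 distinct letters.

5


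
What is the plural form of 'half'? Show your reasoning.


Apply rule: Change -f to -ves. 'half' becomes 'halves'.

halves


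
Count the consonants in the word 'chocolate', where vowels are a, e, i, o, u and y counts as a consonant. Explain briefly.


Consonants in 'chocolate': c, h, c, l, t = 5 consonants.

5


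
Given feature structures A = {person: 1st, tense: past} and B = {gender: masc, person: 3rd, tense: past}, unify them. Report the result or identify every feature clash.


Compare features:
gender: A=_ vs B=masc -> unified: masc
person: A=1st vs B=3rd -> CLASH
tense: A=past vs B=past -> unified: past
Clash detected on feature 'person' (1st vs 3rd); unification fails.

CLASH on 'person' (1st vs 3rd)


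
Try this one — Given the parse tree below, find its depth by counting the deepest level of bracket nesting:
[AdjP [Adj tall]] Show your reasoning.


Count bracket nesting levels:
'[' at pos 0: depth = 1
'[' at pos 6: depth = 2
Maximum depth reached: 2

2


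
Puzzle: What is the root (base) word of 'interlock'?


Remove prefix 'inter' from 'interlock' to get root 'lock'.

lock


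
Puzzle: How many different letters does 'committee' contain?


Unique letters in 'committee': {c, e, i, m, o, t} = 6 distinct letters.

6


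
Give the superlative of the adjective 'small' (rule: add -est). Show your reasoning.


Apply superlative formation (add -est): 'small' -> 'smallest'.

smallest


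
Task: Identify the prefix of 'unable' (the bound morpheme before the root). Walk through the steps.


The word 'unable' = 'un' (prefix) + 'able' (root). The prefix is 'un'.

un


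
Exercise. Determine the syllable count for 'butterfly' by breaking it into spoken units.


Break 'butterfly' into syllables: but-ter-fly -> but | ter | fly = 3 syllables

3 syllables


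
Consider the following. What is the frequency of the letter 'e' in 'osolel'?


Letter 'e' in 'osolel': found at position(s) 5 = 1 occurrence(s).

1


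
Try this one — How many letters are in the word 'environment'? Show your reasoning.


Spell out 'environment' and number each letter: e(1), n(2), v(3), i(4), r(5), o(6), n(7), m(8), e(9), n(10), t(11). Total: 11 letters.

11


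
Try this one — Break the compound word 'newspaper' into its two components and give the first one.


Split 'newspaper' into 'news' + 'paper'. The first part is 'news'.

news


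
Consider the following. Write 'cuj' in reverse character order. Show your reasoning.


Reverse 'cuj' character by character: 'juc'.

juc


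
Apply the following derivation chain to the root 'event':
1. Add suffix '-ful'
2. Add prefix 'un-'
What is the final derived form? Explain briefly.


Step 1: Add suffix '-ful' to 'event' = 'eventful'
Step 2: Add prefix 'un-' to 'eventful' = 'uneventful'

uneventful


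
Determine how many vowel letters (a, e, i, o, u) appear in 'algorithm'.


Vowels in 'algorithm': a, o, i = 3 vowels.

3


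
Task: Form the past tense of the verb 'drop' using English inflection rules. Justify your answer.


Apply rule: Double final consonant and add -ed. 'drop' becomes 'dropped'.

dropped


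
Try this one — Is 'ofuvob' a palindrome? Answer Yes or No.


Forward: 'ofuvob'
Reversed: 'bovufo'
They differ.

No


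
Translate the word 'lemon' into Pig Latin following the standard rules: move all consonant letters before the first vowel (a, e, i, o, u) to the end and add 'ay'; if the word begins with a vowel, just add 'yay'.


'lemon': move consonant cluster 'l' to end and add 'ay': 'emonlay'.

emonlay


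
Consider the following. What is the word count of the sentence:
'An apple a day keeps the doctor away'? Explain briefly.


Split into words: An | apple | a | day | keeps | the | doctor | away = 8 words.

8


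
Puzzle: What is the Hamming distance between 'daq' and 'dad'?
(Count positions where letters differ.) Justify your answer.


Alignment:
Position 1: 'd' vs 'd' = match
Position 2: 'a' vs 'a' = match
Position 3: 'q' vs 'd' = DIFFER
Total differences: 1

1


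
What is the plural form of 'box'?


Apply rule: Add -es (sibilant/fricative ending). 'box' becomes 'boxes'.

boxes


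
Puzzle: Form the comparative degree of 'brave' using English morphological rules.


Apply comparative formation (ends in e: add -r): 'brave' -> 'braver'.

braver


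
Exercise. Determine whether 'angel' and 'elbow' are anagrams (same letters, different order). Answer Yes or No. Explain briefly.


Sorted letters of 'angel': 'aegln'
Sorted letters of 'elbow': 'below'
They do not match.

No


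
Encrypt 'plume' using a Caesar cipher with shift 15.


Shift each letter by 15: p -> e, l -> a, u -> j, m -> b, e -> t. Result: 'eajbt'.

eajbt


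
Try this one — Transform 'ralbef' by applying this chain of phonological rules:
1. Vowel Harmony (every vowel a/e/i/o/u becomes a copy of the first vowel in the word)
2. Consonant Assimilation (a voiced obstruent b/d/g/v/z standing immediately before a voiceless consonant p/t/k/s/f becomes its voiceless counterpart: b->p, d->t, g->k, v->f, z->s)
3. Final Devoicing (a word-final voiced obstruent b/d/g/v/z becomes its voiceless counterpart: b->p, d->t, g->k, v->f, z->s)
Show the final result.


Starting form: 'ralbef'
Rule 1: Vowel Harmony: all vowels become 'a' (matching first vowel). 'ralbef' -> 'ralbaf'
Rule 2: Consonant Assimilation: no voiced obstruent (b/d/g/v/z) stands immediately before a voiceless consonant (p/t/k/s/f). No change.
Rule 3: Final Devoicing: final consonant 'f' is not one of the voiced obstruents b/d/g/v/z. No change.
Final form: 'ralbaf'

ralbaf
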